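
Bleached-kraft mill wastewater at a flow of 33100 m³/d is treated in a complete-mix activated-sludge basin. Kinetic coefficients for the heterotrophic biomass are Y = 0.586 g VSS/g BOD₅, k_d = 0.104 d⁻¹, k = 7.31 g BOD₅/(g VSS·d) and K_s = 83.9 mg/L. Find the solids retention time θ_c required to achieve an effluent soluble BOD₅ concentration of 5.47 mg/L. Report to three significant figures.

At the target effluent, Y k S/(K_s+S) = 0.586×7.31×5.47/89.37 = 0.2622 d⁻¹.
θ_c = 1/(μ − k_d) = 1/(0.2622 − 0.104) = 1/0.1582 = 6.322 d.

θ_c ≈ 6.32 d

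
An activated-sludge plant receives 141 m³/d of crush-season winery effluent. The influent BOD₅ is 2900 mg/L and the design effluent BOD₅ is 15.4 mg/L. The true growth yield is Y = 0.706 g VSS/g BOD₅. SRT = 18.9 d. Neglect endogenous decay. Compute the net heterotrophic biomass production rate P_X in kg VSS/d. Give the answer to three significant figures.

P_X ≈ 287 kg VSS/d

With endogenous decay neglected, the observed yield equals the true yield: Y_obs = Y = 0.706 g VSS/g BOD₅.
Q·(S₀ − S) = 141 × (2900 − 15.4) × 10⁻³ = 406.7 kg/d removed.
Net biomass production P_X = Y_obs × Q·(S₀ − S) = 0.7060 × 406.7 = 287.2 kg VSS/d.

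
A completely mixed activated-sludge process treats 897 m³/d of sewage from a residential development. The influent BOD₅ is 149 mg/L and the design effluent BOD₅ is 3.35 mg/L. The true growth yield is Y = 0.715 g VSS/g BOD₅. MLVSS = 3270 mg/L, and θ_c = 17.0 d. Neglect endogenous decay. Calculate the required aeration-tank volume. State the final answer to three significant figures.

V ≈ 486 m³

With k_d = 0 the design equation reduces to V = Y Q (S₀−S) θ_c / X = 0.715 × 897 × (149 − 3.35) × 17.0 / 3270 = 485.6 m³.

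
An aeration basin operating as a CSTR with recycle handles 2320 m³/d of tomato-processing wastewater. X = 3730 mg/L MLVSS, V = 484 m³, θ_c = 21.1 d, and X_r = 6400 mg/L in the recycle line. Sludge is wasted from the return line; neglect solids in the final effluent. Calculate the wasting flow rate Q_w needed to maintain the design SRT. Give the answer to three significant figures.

Q_w ≈ 13.4 m³/d

θ_c = V·X/(Q_w·X_r) when wasting from the recycle, so Q_w = V·X/(θ_c·X_r) = 484.0 × 3730 / (21.1 × 6400) = 13.37 m³/d.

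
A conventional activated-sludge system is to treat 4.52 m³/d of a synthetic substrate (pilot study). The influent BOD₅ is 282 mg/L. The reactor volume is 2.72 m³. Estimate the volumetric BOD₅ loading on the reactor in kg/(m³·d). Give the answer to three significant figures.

L_v ≈ 0.469 kg BOD₅/(m³·d)

L_v = Q S₀ / V = 4.52 × 282 × 10⁻³ / 2.720 = 0.4686 kg/(m³·d).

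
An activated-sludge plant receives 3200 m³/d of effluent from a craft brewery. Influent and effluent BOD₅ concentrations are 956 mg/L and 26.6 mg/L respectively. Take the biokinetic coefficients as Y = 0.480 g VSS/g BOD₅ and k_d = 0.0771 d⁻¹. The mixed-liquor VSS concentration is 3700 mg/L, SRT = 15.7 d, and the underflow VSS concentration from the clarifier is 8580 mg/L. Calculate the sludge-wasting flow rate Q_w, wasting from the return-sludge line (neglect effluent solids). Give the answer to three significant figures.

Steady-state biomass mass balance: V·X·(1 + k_d·θ_c) = Y·Q·(S₀ − S)·θ_c, so V = 0.480 × 3200 × (956 − 26.6) × 15.7 / [3700 × (1 + 0.0771 × 15.7)] = 2.24×10^7 / 8179 = 2740 m³.
Q_w = (V·X)/(θ_c X_r) = 2740 × 3700 / (15.7 × 8580) = 75.27 m³/d.

Q_w ≈ 75.3 m³/d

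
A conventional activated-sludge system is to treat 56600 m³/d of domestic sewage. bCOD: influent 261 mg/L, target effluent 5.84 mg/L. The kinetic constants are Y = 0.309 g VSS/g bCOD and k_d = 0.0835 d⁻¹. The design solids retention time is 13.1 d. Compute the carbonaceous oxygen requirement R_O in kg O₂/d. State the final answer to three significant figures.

R_O ≈ 11400 kg O₂/d

Y_obs = Y / (1 + k_d θ_c) = 0.309 / (1 + 0.0835 × 13.1) = 0.309 / 2.094 = 0.1476.
ΔS = 261 − 5.84 = 255.2 mg/L, so the substrate removal rate is 56600 × 255.2/1000 = 14442 kg bCOD/d.
Biomass synthesised: P_X = Y_obs × 14442 = 2131 kg VSS/d.
Carbonaceous O₂ demand = substrate oxidised − cell-mass equivalent = 14442 − 1.42 × 2131 = 11416 kg O₂/d.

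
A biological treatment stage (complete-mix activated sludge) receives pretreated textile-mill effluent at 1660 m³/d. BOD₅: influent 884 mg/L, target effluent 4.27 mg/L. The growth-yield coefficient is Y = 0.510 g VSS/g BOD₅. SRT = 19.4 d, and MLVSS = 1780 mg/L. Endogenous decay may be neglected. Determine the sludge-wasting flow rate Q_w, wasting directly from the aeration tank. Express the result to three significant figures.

Q_w ≈ 418 m³/d

V·X = Y·Q·ΔS·θ_c gives V = 0.510 × 1660 × (884 − 4.27) × 19.4 / 1780 = 8117 m³.
With mixed-liquor wasting, θ_c = V/Q_w, so Q_w = V/θ_c = 8117/19.4 = 418.4 m³/d.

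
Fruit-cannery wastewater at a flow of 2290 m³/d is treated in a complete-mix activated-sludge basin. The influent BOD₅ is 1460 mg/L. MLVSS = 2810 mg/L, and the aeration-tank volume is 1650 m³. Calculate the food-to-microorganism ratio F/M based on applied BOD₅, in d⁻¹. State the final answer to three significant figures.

F/M ≈ 0.721 d⁻¹

Food-to-microorganism ratio F/M = Q S₀ / (V X) = 2290 × 1460 / (1650 × 2810) = 0.7211 d⁻¹.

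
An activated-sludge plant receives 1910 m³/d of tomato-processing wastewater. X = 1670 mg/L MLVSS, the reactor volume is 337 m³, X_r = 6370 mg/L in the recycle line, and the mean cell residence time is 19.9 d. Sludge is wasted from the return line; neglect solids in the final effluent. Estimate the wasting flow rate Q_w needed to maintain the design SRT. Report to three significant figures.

Q_w = (V·X)/(θ_c X_r) = 337.0 × 1670 / (19.9 × 6370) = 4.440 m³/d.

Q_w ≈ 4.44 m³/d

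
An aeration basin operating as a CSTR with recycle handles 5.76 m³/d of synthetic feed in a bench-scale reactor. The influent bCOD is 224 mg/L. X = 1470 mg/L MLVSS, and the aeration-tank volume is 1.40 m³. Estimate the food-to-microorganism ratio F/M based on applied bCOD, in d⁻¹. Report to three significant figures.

Food-to-microorganism ratio F/M = Q S₀ / (V X) = 5.76 × 224 / (1.400 × 1470) = 0.6269 d⁻¹.

F/M ≈ 0.627 d⁻¹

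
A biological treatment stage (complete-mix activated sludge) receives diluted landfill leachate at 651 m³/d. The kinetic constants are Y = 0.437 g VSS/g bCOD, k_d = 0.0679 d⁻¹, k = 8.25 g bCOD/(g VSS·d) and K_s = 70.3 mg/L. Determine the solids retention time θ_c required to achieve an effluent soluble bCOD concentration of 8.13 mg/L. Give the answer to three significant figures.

At the target effluent, Y k S/(K_s+S) = 0.437×8.25×8.13/78.43 = 0.3737 d⁻¹.
θ_c = 1/(μ − k_d) = 1/(0.3737 − 0.0679) = 1/0.3058 = 3.270 d.

θ_c ≈ 3.27 d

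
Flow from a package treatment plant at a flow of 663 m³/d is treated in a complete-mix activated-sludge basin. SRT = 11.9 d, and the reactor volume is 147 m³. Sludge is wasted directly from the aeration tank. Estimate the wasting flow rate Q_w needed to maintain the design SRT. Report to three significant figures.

Q_w ≈ 12.4 m³/d

With mixed-liquor wasting, θ_c = V/Q_w, so Q_w = V/θ_c = 147.0/11.9 = 12.35 m³/d.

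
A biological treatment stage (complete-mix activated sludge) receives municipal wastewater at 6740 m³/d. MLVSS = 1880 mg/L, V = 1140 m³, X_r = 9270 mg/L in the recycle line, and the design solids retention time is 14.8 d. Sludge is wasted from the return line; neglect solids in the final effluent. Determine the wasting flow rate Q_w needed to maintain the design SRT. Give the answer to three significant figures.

Q_w = (V·X)/(θ_c X_r) = 1140 × 1880 / (14.8 × 9270) = 15.62 m³/d.

Q_w ≈ 15.6 m³/d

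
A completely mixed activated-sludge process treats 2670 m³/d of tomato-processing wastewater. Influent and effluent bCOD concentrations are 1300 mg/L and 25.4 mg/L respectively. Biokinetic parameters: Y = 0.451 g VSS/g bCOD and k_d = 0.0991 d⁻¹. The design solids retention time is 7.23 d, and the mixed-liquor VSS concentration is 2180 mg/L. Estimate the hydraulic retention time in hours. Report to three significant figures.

From the SRT design equation V = Y Q (S₀−S) θ_c / [X (1 + k_d θ_c)] = 0.451 × 2670 × (1300 − 25.4) × 7.23 / [2180 × (1 + 0.0991 × 7.23)] = 1.11×10^7 / 3742 = 2966 m³.
τ = V/Q = 2966/2670 = 1.111 d, or 26.66 h.

τ ≈ 26.7 h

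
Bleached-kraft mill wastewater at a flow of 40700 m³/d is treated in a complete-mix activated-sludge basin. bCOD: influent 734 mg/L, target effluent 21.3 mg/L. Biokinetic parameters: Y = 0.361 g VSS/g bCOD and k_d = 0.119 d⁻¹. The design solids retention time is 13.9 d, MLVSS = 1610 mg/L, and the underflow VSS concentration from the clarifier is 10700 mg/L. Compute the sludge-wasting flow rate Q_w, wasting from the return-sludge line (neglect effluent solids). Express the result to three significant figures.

Q_w ≈ 369 m³/d

Rearranging the biomass balance for a CMAS with decay, V = Y·Q·ΔS·θ_c / [X·(1+k_d θ_c)] = 0.361 × 40700 × (734 − 21.3) × 13.9 / [1610 × (1 + 0.119 × 13.9)] = 1.46×10^8 / 4273 = 34063 m³.
Q_w = (V·X)/(θ_c X_r) = 34063 × 1610 / (13.9 × 10700) = 368.7 m³/d.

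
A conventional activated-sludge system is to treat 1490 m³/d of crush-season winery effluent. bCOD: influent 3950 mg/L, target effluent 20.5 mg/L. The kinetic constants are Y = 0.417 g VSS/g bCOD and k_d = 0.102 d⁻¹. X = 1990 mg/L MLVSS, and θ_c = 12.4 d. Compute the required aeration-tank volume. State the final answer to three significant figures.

From the SRT design equation V = Y Q (S₀−S) θ_c / [X (1 + k_d θ_c)] = 0.417 × 1490 × (3950 − 20.5) × 12.4 / [1990 × (1 + 0.102 × 12.4)] = 3.03×10^7 / 4507 = 6717 m³.

V ≈ 6720 m³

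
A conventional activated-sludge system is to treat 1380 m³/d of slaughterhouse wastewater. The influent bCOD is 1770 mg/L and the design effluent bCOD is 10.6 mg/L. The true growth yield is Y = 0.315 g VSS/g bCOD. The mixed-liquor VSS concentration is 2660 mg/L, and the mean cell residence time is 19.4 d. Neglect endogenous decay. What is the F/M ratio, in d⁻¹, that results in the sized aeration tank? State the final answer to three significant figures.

F/M ≈ 0.165 d⁻¹

With k_d = 0 the design equation reduces to V = Y Q (S₀−S) θ_c / X = 0.315 × 1380 × (1770 − 10.6) × 19.4 / 2660 = 5578 m³.
Food-to-microorganism ratio F/M = Q S₀ / (V X) = 1380 × 1770 / (5578 × 2660) = 0.1646 d⁻¹.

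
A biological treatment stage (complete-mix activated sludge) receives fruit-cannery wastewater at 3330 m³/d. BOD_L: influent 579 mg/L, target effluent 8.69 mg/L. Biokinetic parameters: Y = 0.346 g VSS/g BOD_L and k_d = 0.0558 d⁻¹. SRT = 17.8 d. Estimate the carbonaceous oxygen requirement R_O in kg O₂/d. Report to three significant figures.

R_O ≈ 1430 kg O₂/d

Y_obs = Y / (1 + k_d θ_c) = 0.346 / (1 + 0.0558 × 17.8) = 0.346 / 1.993 = 0.1736.
Q·(S₀ − S) = 3330 × (579 − 8.69) × 10⁻³ = 1899 kg/d removed.
P_X = Y_obs·Q·(S₀ − S) = 0.1736 × 1899 = 329.7 kg VSS/d.
R_O = Q·(S₀ − S) − 1.42·P_X = 1899 − 1.42 × 329.7 = 1431 kg O₂/d.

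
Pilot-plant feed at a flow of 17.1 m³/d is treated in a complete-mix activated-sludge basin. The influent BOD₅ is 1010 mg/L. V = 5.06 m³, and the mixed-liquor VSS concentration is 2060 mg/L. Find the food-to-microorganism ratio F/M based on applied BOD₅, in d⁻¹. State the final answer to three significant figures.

F/M = Q·S₀ / (V·X) = 17.1 × 1010 / (5.060 × 2060) = 1.657 g BOD₅·(g VSS·d)⁻¹.

F/M ≈ 1.66 d⁻¹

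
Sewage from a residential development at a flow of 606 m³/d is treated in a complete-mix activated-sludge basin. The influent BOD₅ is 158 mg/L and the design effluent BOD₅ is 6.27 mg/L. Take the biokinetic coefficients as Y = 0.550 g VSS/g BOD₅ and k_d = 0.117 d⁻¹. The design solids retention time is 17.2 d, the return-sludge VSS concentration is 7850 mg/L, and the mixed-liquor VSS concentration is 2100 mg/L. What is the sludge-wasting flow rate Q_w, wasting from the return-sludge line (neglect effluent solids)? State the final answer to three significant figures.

Steady-state biomass mass balance: V·X·(1 + k_d·θ_c) = Y·Q·(S₀ − S)·θ_c, so V = 0.550 × 606 × (158 − 6.27) × 17.2 / [2100 × (1 + 0.117 × 17.2)] = 8.7×10^5 / 6326 = 137.5 m³.
θ_c = V·X/(Q_w·X_r) when wasting from the recycle, so Q_w = V·X/(θ_c·X_r) = 137.5 × 2100 / (17.2 × 7850) = 2.139 m³/d.

Q_w ≈ 2.14 m³/d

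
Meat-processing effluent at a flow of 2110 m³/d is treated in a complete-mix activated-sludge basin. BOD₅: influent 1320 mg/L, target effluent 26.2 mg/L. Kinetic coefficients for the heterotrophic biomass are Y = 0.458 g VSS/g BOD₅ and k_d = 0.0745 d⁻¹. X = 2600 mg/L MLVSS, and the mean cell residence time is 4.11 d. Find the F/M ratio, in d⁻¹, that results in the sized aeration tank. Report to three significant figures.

Rearranging the biomass balance for a CMAS with decay, V = Y·Q·ΔS·θ_c / [X·(1+k_d θ_c)] = 0.458 × 2110 × (1320 − 26.2) × 4.11 / [2600 × (1 + 0.0745 × 4.11)] = 5.14×10^6 / 3396 = 1513 m³.
F/M = applied load / biomass = Q·S₀/(V·X) = 2110 × 1320 / (1513 × 2600) = 0.7080 d⁻¹.

F/M ≈ 0.708 d⁻¹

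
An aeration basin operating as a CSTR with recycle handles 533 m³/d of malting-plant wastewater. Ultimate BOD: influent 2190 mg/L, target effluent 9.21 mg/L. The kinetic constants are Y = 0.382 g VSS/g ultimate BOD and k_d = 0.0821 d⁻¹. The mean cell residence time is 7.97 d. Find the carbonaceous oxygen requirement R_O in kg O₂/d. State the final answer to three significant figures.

R_O ≈ 781 kg O₂/d

Observed yield with endogenous decay: Y_obs = Y / (1 + k_d·θ_c) = 0.382 / (1 + 0.0821 × 7.97) = 0.382 / 1.654 = 0.2309 g VSS/g ultimate BOD.
ΔS = 2190 − 9.21 = 2181 mg/L, so the substrate removal rate is 533 × 2181/1000 = 1162 kg ultimate BOD/d.
P_X = Y_obs·Q·(S₀ − S) = 0.2309 × 1162 = 268.4 kg VSS/d.
R_O = Q·(S₀ − S) − 1.42·P_X = 1162 − 1.42 × 268.4 = 781.2 kg O₂/d.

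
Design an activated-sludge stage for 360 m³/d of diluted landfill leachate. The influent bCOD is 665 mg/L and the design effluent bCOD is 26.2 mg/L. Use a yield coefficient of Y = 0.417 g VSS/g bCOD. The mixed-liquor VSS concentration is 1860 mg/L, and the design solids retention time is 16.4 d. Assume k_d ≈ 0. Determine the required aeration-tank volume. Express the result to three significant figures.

V·X = Y·Q·ΔS·θ_c gives V = 0.417 × 360 × (665 − 26.2) × 16.4 / 1860 = 845.5 m³.

V ≈ 846 m³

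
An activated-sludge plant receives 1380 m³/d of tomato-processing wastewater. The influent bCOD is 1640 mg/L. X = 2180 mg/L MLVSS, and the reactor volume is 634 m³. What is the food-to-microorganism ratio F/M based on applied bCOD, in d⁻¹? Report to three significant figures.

F/M = applied load / biomass = Q·S₀/(V·X) = 1380 × 1640 / (634.0 × 2180) = 1.637 d⁻¹.

F/M ≈ 1.64 d⁻¹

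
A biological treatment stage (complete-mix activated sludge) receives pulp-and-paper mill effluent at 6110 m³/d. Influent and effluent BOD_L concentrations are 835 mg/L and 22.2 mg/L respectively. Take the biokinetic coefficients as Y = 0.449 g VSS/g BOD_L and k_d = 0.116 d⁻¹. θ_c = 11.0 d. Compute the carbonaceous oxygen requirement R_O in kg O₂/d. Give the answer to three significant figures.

Observed yield with endogenous decay: Y_obs = Y / (1 + k_d·θ_c) = 0.449 / (1 + 0.116 × 11.0) = 0.449 / 2.276 = 0.1973 g VSS/g BOD_L.
ΔS = 835 − 22.2 = 812.8 mg/L, so the substrate removal rate is 6110 × 812.8/1000 = 4966 kg BOD_L/d.
Biomass synthesised: P_X = Y_obs × 4966 = 979.7 kg VSS/d.
R_O = Q·(S₀ − S) − 1.42·P_X = 4966 − 1.42 × 979.7 = 3575 kg O₂/d.

R_O ≈ 3580 kg O₂/d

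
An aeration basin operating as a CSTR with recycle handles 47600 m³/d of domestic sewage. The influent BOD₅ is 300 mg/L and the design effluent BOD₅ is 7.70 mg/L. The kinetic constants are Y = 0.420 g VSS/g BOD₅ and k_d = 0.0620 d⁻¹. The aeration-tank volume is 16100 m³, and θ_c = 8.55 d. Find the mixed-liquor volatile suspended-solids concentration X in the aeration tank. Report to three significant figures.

From V·X·(1 + k_d·θ_c) = Y·Q·(S₀ − S)·θ_c: X = 0.420 × 47600 × (300 − 7.70) × 8.55 / [16100 × (1 + 0.0620 × 8.55)] = 2028 mg/L.

X ≈ 2030 mg/L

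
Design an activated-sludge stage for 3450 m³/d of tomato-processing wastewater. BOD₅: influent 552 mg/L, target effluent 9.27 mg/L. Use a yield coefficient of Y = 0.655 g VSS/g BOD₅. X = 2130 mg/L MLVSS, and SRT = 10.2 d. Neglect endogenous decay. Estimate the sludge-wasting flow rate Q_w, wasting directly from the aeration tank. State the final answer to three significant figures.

Q_w ≈ 576 m³/d

V·X = Y·Q·ΔS·θ_c gives V = 0.655 × 3450 × (552 − 9.27) × 10.2 / 2130 = 5873 m³.
For wasting at MLVSS concentration, Q_w = V/θ_c = 5873/10.2 = 575.8 m³/d.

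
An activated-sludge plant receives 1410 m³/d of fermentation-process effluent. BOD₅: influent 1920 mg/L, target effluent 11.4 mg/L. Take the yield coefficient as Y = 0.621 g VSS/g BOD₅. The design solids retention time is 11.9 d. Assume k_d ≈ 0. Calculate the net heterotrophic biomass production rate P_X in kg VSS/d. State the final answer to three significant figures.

No decay correction is needed, so Y_obs = Y = 0.621.
Substrate removed = Q·(S₀ − S) = 1410 m³/d × (1920 − 11.4) g/m³ = 2.69×10^6 g/d = 2691 kg/d.
P_X = Y_obs · Q(S₀ − S) = 0.6210 × 2691 = 1671 kg VSS/d.

P_X ≈ 1670 kg VSS/d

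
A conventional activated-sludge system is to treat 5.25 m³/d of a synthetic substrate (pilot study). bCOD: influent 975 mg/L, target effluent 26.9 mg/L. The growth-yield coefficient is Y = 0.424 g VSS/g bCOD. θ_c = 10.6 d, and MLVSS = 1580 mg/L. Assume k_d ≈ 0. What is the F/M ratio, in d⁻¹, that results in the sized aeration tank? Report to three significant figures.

Biomass mass balance (decay neglected): V·X = Y·Q·(S₀ − S)·θ_c, so V = 0.424 × 5.25 × (975 − 26.9) × 10.6 / 1580 = 14.16 m³.
F/M = Q·S₀ / (V·X) = 5.25 × 975 / (14.16 × 1580) = 0.2288 g bCOD·(g VSS·d)⁻¹.

F/M ≈ 0.229 d⁻¹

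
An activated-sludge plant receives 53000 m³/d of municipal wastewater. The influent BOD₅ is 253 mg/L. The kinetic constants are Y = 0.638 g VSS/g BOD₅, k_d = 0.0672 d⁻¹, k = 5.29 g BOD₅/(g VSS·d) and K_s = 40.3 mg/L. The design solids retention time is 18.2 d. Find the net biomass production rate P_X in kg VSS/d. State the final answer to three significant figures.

For a completely mixed reactor with recycle the Lawrence–McCarty relation gives S = K_s·(1 + k_d·θ_c) / [θ_c·(Y·k − k_d) − 1] = 40.3 × (1 + 0.0672 × 18.2) / [18.2 × (0.638 × 5.29 − 0.0672) − 1] = 89.59 / 59.20 = 1.513 mg/L.
Y_obs = Y / (1 + k_d θ_c) = 0.638 / (1 + 0.0672 × 18.2) = 0.638 / 2.223 = 0.2870.
Substrate removed = Q·(S₀ − S) = 53000 m³/d × (253 − 1.51) g/m³ = 1.33×10^7 g/d = 13329 kg/d.
So the net sludge growth is P_X = 0.2870 × 13329 = 3825 kg VSS/d.

P_X ≈ 3830 kg VSS/d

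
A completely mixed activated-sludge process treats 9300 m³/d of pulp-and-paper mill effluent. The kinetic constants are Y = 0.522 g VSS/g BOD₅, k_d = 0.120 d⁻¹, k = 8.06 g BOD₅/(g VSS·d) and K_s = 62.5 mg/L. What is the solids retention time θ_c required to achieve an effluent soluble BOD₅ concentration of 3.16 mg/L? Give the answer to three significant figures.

From 1/θ_c = Y·k·S/(K_s + S) − k_d: Y·k·S/(K_s+S) = 0.522 × 8.06 × 3.16 / (62.5 + 3.16) = 0.2025 d⁻¹.
Then 1/θ_c = μ − k_d = 0.2025 − 0.120 = 0.08248 d⁻¹, giving θ_c = 12.12 d.

θ_c ≈ 12.1 d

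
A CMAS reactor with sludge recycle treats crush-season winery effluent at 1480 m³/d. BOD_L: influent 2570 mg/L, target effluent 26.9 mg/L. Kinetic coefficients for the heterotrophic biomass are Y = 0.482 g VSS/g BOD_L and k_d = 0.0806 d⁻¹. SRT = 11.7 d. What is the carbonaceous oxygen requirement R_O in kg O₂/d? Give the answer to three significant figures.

R_O ≈ 2440 kg O₂/d

Y_obs = Y / (1 + k_d θ_c) = 0.482 / (1 + 0.0806 × 11.7) = 0.482 / 1.943 = 0.2481.
Q·(S₀ − S) = 1480 × (2570 − 26.9) × 10⁻³ = 3764 kg/d removed.
Net sludge production P_X = 0.2481 × 3764 = 933.7 kg VSS/d.
R_O = Q·ΔS − 1.42 P_X = 3764 − 1326 = 2438 kg O₂/d.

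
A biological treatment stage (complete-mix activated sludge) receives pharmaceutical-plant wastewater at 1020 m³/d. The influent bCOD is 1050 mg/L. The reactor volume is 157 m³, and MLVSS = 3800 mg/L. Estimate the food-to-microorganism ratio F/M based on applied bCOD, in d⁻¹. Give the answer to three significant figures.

F/M = Q·S₀ / (V·X) = 1020 × 1050 / (157.0 × 3800) = 1.795 g bCOD·(g VSS·d)⁻¹.

F/M ≈ 1.80 d⁻¹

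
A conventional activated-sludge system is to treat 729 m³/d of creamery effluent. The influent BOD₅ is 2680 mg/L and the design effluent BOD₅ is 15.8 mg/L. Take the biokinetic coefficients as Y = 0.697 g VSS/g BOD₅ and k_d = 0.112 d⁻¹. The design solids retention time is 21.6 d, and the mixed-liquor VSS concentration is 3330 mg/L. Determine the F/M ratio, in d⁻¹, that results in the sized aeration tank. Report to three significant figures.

F/M ≈ 0.228 d⁻¹

Steady-state biomass mass balance: V·X·(1 + k_d·θ_c) = Y·Q·(S₀ − S)·θ_c, so V = 0.697 × 729 × (2680 − 15.8) × 21.6 / [3330 × (1 + 0.112 × 21.6)] = 2.92×10^7 / 11386 = 2568 m³.
F/M = applied load / biomass = Q·S₀/(V·X) = 729 × 2680 / (2568 × 3330) = 0.2285 d⁻¹.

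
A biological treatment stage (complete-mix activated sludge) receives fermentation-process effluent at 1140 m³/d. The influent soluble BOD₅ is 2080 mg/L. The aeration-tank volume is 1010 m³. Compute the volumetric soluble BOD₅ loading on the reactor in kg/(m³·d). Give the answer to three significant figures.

Applied soluble BOD₅ load per unit volume = Q·S₀/V = (1140 × 2080/1000)/1010 = 2.348 kg soluble BOD₅·m⁻³·d⁻¹.

L_v ≈ 2.35 kg soluble BOD₅/(m³·d)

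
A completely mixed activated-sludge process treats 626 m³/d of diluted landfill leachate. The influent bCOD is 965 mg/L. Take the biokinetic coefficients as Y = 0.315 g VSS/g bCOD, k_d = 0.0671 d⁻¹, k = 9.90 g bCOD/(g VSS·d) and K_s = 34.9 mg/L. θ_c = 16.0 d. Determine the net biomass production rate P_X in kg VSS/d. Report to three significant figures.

From the Monod/SRT balance for a CMAS, S = K_s·(1+k_d θ_c)/[θ_c·(Y k − k_d) − 1] = 34.9 × (1 + 0.0671 × 16.0) / [16.0 × (0.315 × 9.90 − 0.0671) − 1] = 72.37 / 47.82 = 1.513 mg/L.
Observed yield with endogenous decay: Y_obs = Y / (1 + k_d·θ_c) = 0.315 / (1 + 0.0671 × 16.0) = 0.315 / 2.074 = 0.1519 g VSS/g bCOD.
Mass of bCOD removed per day: Q(S₀ − S) = 626 × 963.5 g/m³ = 603.1 kg/d.
So the net sludge growth is P_X = 0.1519 × 603.1 = 91.62 kg VSS/d.

P_X ≈ 91.6 kg VSS/d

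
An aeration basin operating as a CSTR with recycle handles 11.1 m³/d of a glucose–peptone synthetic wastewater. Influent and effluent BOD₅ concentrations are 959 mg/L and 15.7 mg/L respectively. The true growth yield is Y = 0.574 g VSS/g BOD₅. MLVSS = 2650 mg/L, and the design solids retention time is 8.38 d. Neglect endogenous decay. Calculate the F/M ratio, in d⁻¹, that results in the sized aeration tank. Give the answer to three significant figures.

Biomass mass balance (decay neglected): V·X = Y·Q·(S₀ − S)·θ_c, so V = 0.574 × 11.1 × (959 − 15.7) × 8.38 / 2650 = 19.01 m³.
Food-to-microorganism ratio F/M = Q S₀ / (V X) = 11.1 × 959 / (19.01 × 2650) = 0.2114 d⁻¹.

F/M ≈ 0.211 d⁻¹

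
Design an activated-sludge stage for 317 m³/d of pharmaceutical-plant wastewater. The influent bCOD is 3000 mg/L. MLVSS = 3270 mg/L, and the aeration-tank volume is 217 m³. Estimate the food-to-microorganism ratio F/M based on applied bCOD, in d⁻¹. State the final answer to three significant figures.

F/M = Q·S₀ / (V·X) = 317 × 3000 / (217.0 × 3270) = 1.340 g bCOD·(g VSS·d)⁻¹.

F/M ≈ 1.34 d⁻¹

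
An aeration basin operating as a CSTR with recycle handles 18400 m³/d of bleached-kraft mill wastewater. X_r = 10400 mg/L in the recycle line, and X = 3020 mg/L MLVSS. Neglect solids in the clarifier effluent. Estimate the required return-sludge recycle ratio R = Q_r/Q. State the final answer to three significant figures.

Solids balance on the clarifier gives (1+R)X = R·X_r, so R = X/(X_r − X) = 3020 / (10400 − 3020) = 0.4092.

R ≈ 0.409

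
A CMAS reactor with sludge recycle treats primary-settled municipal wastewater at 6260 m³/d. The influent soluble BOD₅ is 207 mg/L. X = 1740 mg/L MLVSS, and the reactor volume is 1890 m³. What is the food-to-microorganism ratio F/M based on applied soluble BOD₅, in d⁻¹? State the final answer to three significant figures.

F/M ≈ 0.394 d⁻¹

F/M = Q·S₀ / (V·X) = 6260 × 207 / (1890 × 1740) = 0.3940 g soluble BOD₅·(g VSS·d)⁻¹.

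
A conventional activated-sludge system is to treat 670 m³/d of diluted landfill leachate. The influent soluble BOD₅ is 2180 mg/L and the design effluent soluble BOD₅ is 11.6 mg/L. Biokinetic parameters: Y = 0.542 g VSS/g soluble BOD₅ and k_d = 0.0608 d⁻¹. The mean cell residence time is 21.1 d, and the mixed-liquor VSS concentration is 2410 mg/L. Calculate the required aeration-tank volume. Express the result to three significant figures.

Steady-state biomass mass balance: V·X·(1 + k_d·θ_c) = Y·Q·(S₀ − S)·θ_c, so V = 0.542 × 670 × (2180 − 11.6) × 21.1 / [2410 × (1 + 0.0608 × 21.1)] = 1.66×10^7 / 5502 = 3020 m³.

V ≈ 3020 m³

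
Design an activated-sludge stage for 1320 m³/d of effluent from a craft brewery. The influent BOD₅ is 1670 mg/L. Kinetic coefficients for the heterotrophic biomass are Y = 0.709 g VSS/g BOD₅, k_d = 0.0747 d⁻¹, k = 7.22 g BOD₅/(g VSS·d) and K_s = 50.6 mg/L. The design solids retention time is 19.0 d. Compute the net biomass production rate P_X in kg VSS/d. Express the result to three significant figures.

From the Monod/SRT balance for a CMAS, S = K_s·(1+k_d θ_c)/[θ_c·(Y k − k_d) − 1] = 50.6 × (1 + 0.0747 × 19.0) / [19.0 × (0.709 × 7.22 − 0.0747) − 1] = 122.4 / 94.84 = 1.291 mg/L.
Observed yield with endogenous decay: Y_obs = Y / (1 + k_d·θ_c) = 0.709 / (1 + 0.0747 × 19.0) = 0.709 / 2.419 = 0.2931 g VSS/g BOD₅.
Mass of BOD₅ removed per day: Q(S₀ − S) = 1320 × 1669 g/m³ = 2203 kg/d.
So the net sludge growth is P_X = 0.2931 × 2203 = 645.5 kg VSS/d.

P_X ≈ 646 kg VSS/d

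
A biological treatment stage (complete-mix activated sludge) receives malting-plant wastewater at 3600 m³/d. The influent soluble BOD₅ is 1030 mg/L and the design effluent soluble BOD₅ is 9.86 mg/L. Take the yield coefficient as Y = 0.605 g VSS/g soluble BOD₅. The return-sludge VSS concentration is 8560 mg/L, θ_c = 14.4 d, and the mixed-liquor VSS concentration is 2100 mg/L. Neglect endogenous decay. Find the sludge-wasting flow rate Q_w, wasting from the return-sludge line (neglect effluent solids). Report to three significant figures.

Q_w ≈ 260 m³/d

V·X = Y·Q·ΔS·θ_c gives V = 0.605 × 3600 × (1030 − 9.86) × 14.4 / 2100 = 15236 m³.
θ_c = V·X/(Q_w·X_r) when wasting from the recycle, so Q_w = V·X/(θ_c·X_r) = 15236 × 2100 / (14.4 × 8560) = 259.6 m³/d.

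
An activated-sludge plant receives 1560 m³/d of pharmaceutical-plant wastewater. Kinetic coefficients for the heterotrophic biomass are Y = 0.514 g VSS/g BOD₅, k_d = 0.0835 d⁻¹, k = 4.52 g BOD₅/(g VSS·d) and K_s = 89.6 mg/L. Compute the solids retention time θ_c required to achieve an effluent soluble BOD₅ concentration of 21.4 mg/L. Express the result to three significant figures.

At the target effluent, Y k S/(K_s+S) = 0.514×4.52×21.4/111.0 = 0.4479 d⁻¹.
1/θ_c = 0.4479 − 0.0835 = 0.3644 d⁻¹, so θ_c = 2.744 d.

θ_c ≈ 2.74 d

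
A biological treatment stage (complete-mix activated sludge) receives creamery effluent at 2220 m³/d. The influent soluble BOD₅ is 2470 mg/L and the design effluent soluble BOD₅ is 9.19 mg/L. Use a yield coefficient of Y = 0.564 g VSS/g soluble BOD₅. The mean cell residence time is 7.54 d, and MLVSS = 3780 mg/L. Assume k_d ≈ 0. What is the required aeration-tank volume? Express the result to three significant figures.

V·X = Y·Q·ΔS·θ_c gives V = 0.564 × 2220 × (2470 − 9.19) × 7.54 / 3780 = 6146 m³.

V ≈ 6150 m³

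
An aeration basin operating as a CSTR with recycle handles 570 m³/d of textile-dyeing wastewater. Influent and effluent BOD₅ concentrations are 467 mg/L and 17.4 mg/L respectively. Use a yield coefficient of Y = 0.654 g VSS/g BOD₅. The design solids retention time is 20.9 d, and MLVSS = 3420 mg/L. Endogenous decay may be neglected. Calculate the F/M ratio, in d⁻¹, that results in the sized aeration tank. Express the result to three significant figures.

F/M ≈ 0.0760 d⁻¹

Biomass mass balance (decay neglected): V·X = Y·Q·(S₀ − S)·θ_c, so V = 0.654 × 570 × (467 − 17.4) × 20.9 / 3420 = 1024 m³.
F/M = Q·S₀ / (V·X) = 570 × 467 / (1024 × 3420) = 0.07599 g BOD₅·(g VSS·d)⁻¹.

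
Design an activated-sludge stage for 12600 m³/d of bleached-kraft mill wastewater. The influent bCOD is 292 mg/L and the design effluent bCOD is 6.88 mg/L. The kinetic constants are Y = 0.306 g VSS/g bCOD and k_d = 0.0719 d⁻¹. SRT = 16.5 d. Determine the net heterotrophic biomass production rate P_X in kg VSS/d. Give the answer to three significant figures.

Observed yield with endogenous decay: Y_obs = Y / (1 + k_d·θ_c) = 0.306 / (1 + 0.0719 × 16.5) = 0.306 / 2.186 = 0.1400 g VSS/g bCOD.
Substrate removed = Q·(S₀ − S) = 12600 m³/d × (292 − 6.88) g/m³ = 3.59×10^6 g/d = 3593 kg/d.
P_X = Y_obs · Q(S₀ − S) = 0.1400 × 3593 = 502.8 kg VSS/d.

P_X ≈ 503 kg VSS/d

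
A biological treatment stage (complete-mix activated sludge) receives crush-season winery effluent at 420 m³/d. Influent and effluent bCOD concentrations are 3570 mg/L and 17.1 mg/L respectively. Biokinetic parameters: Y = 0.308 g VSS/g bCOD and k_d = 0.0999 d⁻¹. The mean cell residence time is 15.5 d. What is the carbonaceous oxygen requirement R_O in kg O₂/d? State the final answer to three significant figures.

The observed yield is Y_obs = Y/(1 + k_d·θ_c) = 0.308 / (1 + 0.0999 × 15.5) = 0.308 / 2.548 = 0.1209 g VSS per g bCOD removed.
Mass of bCOD removed per day: Q(S₀ − S) = 420 × 3553 g/m³ = 1492 kg/d.
Net sludge production P_X = 0.1209 × 1492 = 180.3 kg VSS/d.
R_O = Q·(S₀ − S) − 1.42·P_X = 1492 − 1.42 × 180.3 = 1236 kg O₂/d.

R_O ≈ 1240 kg O₂/d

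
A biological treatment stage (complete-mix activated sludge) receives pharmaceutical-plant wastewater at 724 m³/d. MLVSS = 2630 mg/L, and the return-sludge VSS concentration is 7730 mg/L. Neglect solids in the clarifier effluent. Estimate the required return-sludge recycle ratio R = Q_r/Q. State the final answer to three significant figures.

R ≈ 0.516

Mass balance around the secondary clarifier (neglecting effluent solids): R = X / (X_r − X) = 2630 / (7730 − 2630) = 0.5157.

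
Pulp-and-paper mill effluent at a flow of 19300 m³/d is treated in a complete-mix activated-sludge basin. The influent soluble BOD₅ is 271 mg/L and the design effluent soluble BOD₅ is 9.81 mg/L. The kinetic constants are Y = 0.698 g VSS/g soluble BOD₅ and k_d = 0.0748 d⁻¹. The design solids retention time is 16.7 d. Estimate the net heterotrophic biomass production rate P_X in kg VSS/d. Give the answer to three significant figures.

Y_obs = Y / (1 + k_d θ_c) = 0.698 / (1 + 0.0748 × 16.7) = 0.698 / 2.249 = 0.3103.
Substrate removed = Q·(S₀ − S) = 19300 m³/d × (271 − 9.81) g/m³ = 5.04×10^6 g/d = 5041 kg/d.
P_X = Y_obs · Q(S₀ − S) = 0.3103 × 5041 = 1564 kg VSS/d.

P_X ≈ 1560 kg VSS/d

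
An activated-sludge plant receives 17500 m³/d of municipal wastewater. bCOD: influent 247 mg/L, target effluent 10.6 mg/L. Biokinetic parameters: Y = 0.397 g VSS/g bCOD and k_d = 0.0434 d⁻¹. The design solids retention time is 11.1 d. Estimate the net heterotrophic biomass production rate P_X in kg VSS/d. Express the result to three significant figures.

The observed yield is Y_obs = Y/(1 + k_d·θ_c) = 0.397 / (1 + 0.0434 × 11.1) = 0.397 / 1.482 = 0.2679 g VSS per g bCOD removed.
Q·(S₀ − S) = 17500 × (247 − 10.6) × 10⁻³ = 4137 kg/d removed.
P_X = Y_obs · Q(S₀ − S) = 0.2679 × 4137 = 1108 kg VSS/d.

P_X ≈ 1110 kg VSS/d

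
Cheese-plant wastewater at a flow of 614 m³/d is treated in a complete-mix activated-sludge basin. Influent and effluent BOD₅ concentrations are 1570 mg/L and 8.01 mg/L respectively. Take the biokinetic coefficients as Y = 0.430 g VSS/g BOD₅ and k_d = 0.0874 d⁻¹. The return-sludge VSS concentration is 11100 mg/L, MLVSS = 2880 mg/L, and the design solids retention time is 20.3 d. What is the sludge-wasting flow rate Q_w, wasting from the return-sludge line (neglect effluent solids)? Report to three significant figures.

Rearranging the biomass balance for a CMAS with decay, V = Y·Q·ΔS·θ_c / [X·(1+k_d θ_c)] = 0.430 × 614 × (1570 − 8.01) × 20.3 / [2880 × (1 + 0.0874 × 20.3)] = 8.37×10^6 / 7990 = 1048 m³.
θ_c = V·X/(Q_w·X_r) when wasting from the recycle, so Q_w = V·X/(θ_c·X_r) = 1048 × 2880 / (20.3 × 11100) = 13.39 m³/d.

Q_w ≈ 13.4 m³/d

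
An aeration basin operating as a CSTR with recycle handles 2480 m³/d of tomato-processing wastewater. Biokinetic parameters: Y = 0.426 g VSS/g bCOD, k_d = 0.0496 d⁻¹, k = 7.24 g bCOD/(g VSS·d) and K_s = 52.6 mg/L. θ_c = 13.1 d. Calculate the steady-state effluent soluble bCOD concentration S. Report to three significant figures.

S ≈ 2.24 mg/L

From the Monod/SRT balance for a CMAS, S = K_s·(1+k_d θ_c)/[θ_c·(Y k − k_d) − 1] = 52.6 × (1 + 0.0496 × 13.1) / [13.1 × (0.426 × 7.24 − 0.0496) − 1] = 86.78 / 38.75 = 2.239 mg/L.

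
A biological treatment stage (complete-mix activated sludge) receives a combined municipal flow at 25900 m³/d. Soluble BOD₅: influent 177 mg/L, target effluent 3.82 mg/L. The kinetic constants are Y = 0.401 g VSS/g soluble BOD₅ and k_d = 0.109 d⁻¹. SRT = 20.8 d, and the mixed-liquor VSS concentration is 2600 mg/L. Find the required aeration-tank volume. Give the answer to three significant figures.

Steady-state biomass mass balance: V·X·(1 + k_d·θ_c) = Y·Q·(S₀ − S)·θ_c, so V = 0.401 × 25900 × (177 − 3.82) × 20.8 / [2600 × (1 + 0.109 × 20.8)] = 3.74×10^7 / 8495 = 4404 m³.

V ≈ 4400 m³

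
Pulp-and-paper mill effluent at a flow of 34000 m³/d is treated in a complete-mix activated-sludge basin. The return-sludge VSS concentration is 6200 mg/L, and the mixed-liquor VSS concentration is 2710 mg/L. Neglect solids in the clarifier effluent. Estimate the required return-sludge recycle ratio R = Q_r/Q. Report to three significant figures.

R = Q_r/Q = X/(X_r − X) = 2710 / (6200 − 2710) = 0.7765.

R ≈ 0.777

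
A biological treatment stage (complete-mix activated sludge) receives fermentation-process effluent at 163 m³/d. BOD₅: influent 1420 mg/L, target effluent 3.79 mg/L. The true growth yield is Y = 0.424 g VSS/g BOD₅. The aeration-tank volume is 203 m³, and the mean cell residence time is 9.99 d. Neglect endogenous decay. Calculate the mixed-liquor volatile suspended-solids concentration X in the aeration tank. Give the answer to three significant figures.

From V·X = Y·Q·(S₀ − S)·θ_c (decay neglected): X = 0.424 × 163 × (1420 − 3.79) × 9.99 / 203 = 4817 mg/L.

X ≈ 4820 mg/L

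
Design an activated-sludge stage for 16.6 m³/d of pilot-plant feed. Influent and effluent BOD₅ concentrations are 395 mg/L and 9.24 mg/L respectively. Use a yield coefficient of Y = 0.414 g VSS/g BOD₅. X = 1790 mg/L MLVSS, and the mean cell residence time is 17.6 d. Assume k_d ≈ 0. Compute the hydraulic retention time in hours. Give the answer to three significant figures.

τ ≈ 37.7 h

Biomass mass balance (decay neglected): V·X = Y·Q·(S₀ − S)·θ_c, so V = 0.414 × 16.6 × (395 − 9.24) × 17.6 / 1790 = 26.07 m³.
HRT = V/Q = 26.07 m³ / 16.6 m³·d⁻¹ = 1.570 d × 24 = 37.69 h.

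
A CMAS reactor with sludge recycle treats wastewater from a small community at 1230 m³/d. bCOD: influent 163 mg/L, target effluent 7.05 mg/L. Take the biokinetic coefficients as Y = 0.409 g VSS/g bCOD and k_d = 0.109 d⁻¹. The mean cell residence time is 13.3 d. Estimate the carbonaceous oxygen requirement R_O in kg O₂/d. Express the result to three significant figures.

The observed yield is Y_obs = Y/(1 + k_d·θ_c) = 0.409 / (1 + 0.109 × 13.3) = 0.409 / 2.450 = 0.1670 g VSS per g bCOD removed.
Substrate removed = Q·(S₀ − S) = 1230 m³/d × (163 − 7.05) g/m³ = 1.92×10^5 g/d = 191.8 kg/d.
Net sludge production P_X = 0.1670 × 191.8 = 32.03 kg VSS/d.
Carbonaceous O₂ demand = substrate oxidised − cell-mass equivalent = 191.8 − 1.42 × 32.03 = 146.3 kg O₂/d.

R_O ≈ 146 kg O₂/d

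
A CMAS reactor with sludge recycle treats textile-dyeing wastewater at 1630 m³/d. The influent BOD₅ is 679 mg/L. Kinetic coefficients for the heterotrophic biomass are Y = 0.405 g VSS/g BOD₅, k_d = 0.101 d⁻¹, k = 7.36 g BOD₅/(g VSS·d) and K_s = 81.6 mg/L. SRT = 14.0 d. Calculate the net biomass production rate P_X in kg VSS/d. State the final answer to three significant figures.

From the Monod/SRT balance for a CMAS, S = K_s·(1+k_d θ_c)/[θ_c·(Y k − k_d) − 1] = 81.6 × (1 + 0.101 × 14.0) / [14.0 × (0.405 × 7.36 − 0.101) − 1] = 197.0 / 39.32 = 5.010 mg/L.
Observed yield with endogenous decay: Y_obs = Y / (1 + k_d·θ_c) = 0.405 / (1 + 0.101 × 14.0) = 0.405 / 2.414 = 0.1678 g VSS/g BOD₅.
Q·(S₀ − S) = 1630 × (679 − 5.01) × 10⁻³ = 1099 kg/d removed.
So the net sludge growth is P_X = 0.1678 × 1099 = 184.3 kg VSS/d.

P_X ≈ 184 kg VSS/d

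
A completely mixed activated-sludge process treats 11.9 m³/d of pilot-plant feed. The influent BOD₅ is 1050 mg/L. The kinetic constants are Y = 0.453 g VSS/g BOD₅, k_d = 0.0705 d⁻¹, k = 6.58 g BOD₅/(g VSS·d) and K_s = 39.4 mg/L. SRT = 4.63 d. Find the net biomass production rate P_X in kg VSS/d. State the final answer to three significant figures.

P_X ≈ 4.25 kg VSS/d

From the Monod/SRT balance for a CMAS, S = K_s·(1+k_d θ_c)/[θ_c·(Y k − k_d) − 1] = 39.4 × (1 + 0.0705 × 4.63) / [4.63 × (0.453 × 6.58 − 0.0705) − 1] = 52.26 / 12.47 = 4.189 mg/L.
The observed yield is Y_obs = Y/(1 + k_d·θ_c) = 0.453 / (1 + 0.0705 × 4.63) = 0.453 / 1.326 = 0.3415 g VSS per g BOD₅ removed.
Substrate removed = Q·(S₀ − S) = 11.9 m³/d × (1050 − 4.19) g/m³ = 1.24×10^4 g/d = 12.45 kg/d.
P_X = Y_obs · Q(S₀ − S) = 0.3415 × 12.45 = 4.250 kg VSS/d.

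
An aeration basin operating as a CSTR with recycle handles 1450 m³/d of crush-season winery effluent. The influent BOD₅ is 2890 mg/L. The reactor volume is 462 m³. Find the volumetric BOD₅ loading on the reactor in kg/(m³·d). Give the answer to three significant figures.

Applied BOD₅ load per unit volume = Q·S₀/V = (1450 × 2890/1000)/462.0 = 9.070 kg BOD₅·m⁻³·d⁻¹.

L_v ≈ 9.07 kg BOD₅/(m³·d)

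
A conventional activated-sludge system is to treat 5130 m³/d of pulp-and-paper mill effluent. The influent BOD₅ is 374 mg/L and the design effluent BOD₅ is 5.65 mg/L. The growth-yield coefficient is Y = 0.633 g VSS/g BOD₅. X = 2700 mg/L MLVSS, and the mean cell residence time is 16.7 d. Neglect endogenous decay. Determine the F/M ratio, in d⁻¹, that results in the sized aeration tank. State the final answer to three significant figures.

Biomass mass balance (decay neglected): V·X = Y·Q·(S₀ − S)·θ_c, so V = 0.633 × 5130 × (374 − 5.65) × 16.7 / 2700 = 7398 m³.
Food-to-microorganism ratio F/M = Q S₀ / (V X) = 5130 × 374 / (7398 × 2700) = 0.09605 d⁻¹.

F/M ≈ 0.0960 d⁻¹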